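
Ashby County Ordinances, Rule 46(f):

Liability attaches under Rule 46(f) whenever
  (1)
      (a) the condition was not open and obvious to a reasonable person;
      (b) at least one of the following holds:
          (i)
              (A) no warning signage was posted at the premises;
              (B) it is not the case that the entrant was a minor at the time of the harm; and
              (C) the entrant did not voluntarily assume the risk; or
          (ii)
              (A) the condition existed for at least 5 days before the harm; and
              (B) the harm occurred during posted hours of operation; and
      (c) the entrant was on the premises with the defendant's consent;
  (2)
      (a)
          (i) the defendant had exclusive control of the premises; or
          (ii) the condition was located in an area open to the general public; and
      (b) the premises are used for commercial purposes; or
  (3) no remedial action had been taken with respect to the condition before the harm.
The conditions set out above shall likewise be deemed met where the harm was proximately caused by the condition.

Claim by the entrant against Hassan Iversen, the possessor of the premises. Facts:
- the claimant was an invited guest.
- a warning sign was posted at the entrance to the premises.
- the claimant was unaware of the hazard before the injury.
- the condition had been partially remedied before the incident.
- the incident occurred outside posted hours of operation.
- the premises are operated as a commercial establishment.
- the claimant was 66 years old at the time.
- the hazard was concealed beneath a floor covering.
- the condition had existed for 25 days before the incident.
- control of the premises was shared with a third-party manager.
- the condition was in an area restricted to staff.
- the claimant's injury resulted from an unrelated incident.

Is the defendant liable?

(a) not open/obvious — met.
(A) no signage posted — fails.
(B) not (entrant a minor) — satisfied.
(C) no assumed risk — holds.
So (i) is not satisfied (F AND T AND T).
(A) condition ≥5 days old — holds.
(B) during posted hours — not met.
(ii): T AND F → false.
So (b) is not satisfied (F OR F).
(c) consent to enter — satisfied.
(1): T AND F AND T → false.
(i) exclusive control — not satisfied.
(ii) public area — not satisfied.
(a) = F OR F = false.
(b) commercial use — met.
So (2) is not satisfied (F AND T).
(3) no remedial action — fails.
So Overall is not satisfied (F OR F OR F).
Exception (proximate cause) — not satisfied.
Result: main false OR exception false → false.

No — not liable.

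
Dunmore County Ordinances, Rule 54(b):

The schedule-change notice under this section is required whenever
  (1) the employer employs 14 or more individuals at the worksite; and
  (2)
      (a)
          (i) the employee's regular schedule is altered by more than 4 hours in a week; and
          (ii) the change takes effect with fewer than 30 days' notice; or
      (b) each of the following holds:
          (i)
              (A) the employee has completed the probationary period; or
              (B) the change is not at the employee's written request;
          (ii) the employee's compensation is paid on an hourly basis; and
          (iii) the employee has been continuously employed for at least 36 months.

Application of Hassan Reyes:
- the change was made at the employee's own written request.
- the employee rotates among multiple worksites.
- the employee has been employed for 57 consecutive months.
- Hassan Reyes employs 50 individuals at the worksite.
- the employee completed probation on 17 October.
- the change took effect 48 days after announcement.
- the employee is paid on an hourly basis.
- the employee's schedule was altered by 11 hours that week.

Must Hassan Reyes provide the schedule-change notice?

Yes — required.

(1) ≥ 14 at site — holds.
(i) schedule shift > 4h — holds.
(ii) < 30 days' notice — not met.
(a) = T AND F = false.
(A) past probation — holds.
(B) not employee-requested — not satisfied.
So (i) is satisfied (T OR F).
(ii) hourly-paid — met.
(iii) tenure ≥ 36 mo. — holds.
(b): T AND T AND T → true.
So (2) is satisfied (F OR T).
So Overall is satisfied (T AND T).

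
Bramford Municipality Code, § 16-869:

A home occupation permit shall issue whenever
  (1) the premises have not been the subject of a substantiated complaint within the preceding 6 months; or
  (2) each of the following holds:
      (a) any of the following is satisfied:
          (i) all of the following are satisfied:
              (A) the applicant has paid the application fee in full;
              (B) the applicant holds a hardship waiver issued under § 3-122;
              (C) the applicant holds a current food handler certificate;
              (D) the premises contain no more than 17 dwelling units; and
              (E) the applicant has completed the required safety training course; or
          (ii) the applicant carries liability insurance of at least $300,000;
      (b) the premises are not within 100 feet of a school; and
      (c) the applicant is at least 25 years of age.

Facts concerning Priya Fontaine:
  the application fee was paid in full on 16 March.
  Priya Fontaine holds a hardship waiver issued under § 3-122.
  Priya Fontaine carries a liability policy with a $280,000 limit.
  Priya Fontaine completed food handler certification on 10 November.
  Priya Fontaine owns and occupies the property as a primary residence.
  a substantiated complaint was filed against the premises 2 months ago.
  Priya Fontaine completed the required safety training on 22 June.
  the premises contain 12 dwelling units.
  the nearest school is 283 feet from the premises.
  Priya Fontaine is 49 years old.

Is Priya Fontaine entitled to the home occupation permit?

(1) no complaint in 6 mo. — not satisfied.
(A) fee paid — holds.
(B) hardship waiver — holds.
(C) food handler cert. — met.
(D) ≤ 17 units — satisfied.
(E) safety training — holds.
(i) = T AND T AND T AND T AND T = true.
(ii) insurance ≥ $300,000 — not satisfied.
(a): T OR F → true.
(b) ≥100 ft from school — satisfied.
(c) age ≥ 25 — satisfied.
So (2) is satisfied (T AND T AND T).
So Overall is satisfied (F OR T).

Yes — granted.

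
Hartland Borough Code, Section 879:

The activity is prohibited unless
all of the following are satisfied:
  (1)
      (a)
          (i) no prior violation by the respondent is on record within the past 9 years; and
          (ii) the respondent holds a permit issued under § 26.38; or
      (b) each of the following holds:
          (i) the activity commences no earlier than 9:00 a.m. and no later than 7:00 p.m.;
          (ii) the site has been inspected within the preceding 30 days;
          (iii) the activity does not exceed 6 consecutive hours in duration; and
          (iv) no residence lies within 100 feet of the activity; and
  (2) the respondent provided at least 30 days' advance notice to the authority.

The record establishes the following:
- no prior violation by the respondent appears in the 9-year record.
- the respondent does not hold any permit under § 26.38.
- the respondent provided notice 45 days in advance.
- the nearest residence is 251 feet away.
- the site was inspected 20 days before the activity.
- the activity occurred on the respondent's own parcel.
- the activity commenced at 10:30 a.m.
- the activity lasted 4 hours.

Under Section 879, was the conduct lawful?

Yes — lawful.

(i) no prior violation — holds.
(ii) holds permit — not met.
(a) = T AND F = false.
(i) start within hours — met.
(ii) site inspected — holds.
(iii) ≤ 6 hrs duration — met.
(iv) no residence in 100 ft — met.
(b) = T AND T AND T AND T = true.
So (1) is satisfied (F OR T).
(2) ≥30 days' notice — holds.
Overall: T AND T → true.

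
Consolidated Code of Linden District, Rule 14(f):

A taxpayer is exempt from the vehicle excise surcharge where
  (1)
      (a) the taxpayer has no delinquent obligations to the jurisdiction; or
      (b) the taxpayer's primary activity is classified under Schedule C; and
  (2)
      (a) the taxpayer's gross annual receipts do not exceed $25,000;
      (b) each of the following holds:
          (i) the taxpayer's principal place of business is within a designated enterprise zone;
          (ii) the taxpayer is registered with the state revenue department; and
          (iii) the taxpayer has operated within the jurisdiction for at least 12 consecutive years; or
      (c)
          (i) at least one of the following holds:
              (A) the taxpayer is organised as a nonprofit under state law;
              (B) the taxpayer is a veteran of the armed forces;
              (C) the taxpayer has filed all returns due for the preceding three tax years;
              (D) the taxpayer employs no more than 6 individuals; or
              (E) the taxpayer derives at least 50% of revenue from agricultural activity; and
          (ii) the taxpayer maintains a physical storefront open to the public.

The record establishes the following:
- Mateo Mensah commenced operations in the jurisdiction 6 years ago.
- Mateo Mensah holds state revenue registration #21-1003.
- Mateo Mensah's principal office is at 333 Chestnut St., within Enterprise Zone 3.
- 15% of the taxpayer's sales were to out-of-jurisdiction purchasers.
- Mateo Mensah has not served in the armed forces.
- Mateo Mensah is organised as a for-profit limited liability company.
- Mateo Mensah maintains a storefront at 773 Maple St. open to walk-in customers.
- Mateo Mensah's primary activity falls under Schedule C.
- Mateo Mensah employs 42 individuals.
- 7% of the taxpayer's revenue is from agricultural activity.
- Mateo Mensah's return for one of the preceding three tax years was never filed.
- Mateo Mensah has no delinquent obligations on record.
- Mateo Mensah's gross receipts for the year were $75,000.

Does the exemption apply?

No — not exempt.

(a) no delinquency — holds.
(b) Schedule C activity — met.
(1): T OR T → true.
(a) receipts ≤ $25,000 — fails.
(i) in enterprise zone — holds.
(ii) state-registered — satisfied.
(iii) ≥ 12 yrs in jurisdiction — fails.
(b): T AND T AND F → false.
(A) nonprofit — fails.
(B) veteran — fails.
(C) returns current — not met.
(D) ≤ 6 employees — not satisfied.
(E) ≥50% agricultural — not satisfied.
So (i) is not satisfied (F OR F OR F OR F OR F).
(ii) has storefront — holds.
(c) = F AND T = false.
(2) = F OR F OR F = false.
Overall: T AND F → false.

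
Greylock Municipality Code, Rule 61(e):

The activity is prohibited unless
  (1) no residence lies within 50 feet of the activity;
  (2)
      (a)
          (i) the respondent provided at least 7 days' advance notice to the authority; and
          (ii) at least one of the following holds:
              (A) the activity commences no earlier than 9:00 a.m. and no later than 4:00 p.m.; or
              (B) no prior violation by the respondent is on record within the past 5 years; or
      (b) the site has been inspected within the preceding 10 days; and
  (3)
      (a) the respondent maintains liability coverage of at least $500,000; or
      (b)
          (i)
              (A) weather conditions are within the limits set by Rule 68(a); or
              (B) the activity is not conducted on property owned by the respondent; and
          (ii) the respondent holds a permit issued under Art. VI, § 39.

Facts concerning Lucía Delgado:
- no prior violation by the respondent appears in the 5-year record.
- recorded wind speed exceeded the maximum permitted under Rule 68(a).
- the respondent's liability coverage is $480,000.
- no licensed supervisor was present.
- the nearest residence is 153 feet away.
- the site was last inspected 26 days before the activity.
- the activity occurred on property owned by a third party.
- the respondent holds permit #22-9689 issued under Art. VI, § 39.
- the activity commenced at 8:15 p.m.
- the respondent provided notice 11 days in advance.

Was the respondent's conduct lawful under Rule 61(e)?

Yes — lawful.

(1) no residence in 50 ft — holds.
(i) ≥7 days' notice — holds.
(A) start within hours — not satisfied.
(B) no prior violation — satisfied.
So (ii) is satisfied (F OR T).
So (a) is satisfied (T AND T).
(b) site inspected — not satisfied.
So (2) is satisfied (T OR F).
(a) coverage ≥ $500,000 — not met.
(A) weather ok — not met.
(B) not (own property) — satisfied.
So (i) is satisfied (F OR T).
(ii) holds permit — satisfied.
(b) = T AND T = true.
(3) = F OR T = true.
Overall: T AND T AND T → true.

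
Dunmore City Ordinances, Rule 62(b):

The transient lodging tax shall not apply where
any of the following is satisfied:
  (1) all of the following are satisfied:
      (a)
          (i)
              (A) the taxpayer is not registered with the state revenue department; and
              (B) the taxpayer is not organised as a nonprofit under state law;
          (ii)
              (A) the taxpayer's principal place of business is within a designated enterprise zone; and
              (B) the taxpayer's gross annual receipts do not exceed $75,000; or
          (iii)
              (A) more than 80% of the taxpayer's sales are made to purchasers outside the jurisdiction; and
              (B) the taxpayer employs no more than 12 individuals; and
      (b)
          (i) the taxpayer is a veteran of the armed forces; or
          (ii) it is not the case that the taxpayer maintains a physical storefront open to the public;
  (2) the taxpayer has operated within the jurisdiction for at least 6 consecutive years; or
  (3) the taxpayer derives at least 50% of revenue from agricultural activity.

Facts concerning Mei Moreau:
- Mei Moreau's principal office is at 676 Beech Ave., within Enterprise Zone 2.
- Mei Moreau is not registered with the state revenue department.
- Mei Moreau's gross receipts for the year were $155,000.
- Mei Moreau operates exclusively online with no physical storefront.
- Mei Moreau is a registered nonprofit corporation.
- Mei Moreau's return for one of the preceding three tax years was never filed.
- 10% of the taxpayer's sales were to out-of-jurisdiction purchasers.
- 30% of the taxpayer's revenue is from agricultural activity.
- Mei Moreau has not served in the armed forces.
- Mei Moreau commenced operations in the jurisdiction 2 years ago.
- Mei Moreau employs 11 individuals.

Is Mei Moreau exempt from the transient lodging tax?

No — not exempt.

(A) not (state-registered) — holds.
(B) not (nonprofit) — not satisfied.
(i): T AND F → false.
(A) in enterprise zone — satisfied.
(B) receipts ≤ $75,000 — fails.
(ii) = T AND F = false.
(A) >80% out-of-jur. sales — not satisfied.
(B) ≤ 12 employees — satisfied.
So (iii) is not satisfied (F AND T).
(a): F OR F OR F → false.
(i) veteran — fails.
(ii) not (has storefront) — satisfied.
(b): F OR T → true.
(1) = F AND T = false.
(2) ≥ 6 yrs in jurisdiction — not satisfied.
(3) ≥50% agricultural — fails.
Overall = F OR F OR F = false.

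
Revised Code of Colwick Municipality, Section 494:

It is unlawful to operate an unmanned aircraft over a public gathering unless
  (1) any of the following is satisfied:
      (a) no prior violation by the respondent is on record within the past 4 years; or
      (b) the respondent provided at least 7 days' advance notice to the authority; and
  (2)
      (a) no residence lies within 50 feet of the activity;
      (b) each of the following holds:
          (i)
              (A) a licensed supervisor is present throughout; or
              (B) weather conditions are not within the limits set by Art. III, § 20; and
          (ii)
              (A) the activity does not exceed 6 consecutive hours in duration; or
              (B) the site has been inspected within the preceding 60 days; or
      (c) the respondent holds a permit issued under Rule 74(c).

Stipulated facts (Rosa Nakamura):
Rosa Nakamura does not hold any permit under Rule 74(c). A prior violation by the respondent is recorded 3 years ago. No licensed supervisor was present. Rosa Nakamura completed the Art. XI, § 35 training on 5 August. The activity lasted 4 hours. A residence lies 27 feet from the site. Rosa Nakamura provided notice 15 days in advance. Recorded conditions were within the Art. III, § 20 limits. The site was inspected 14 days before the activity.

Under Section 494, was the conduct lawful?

(a) no prior violation — not satisfied.
(b) ≥7 days' notice — met.
So (1) is satisfied (F OR T).
(a) no residence in 50 ft — fails.
(A) supervisor present — not met.
(B) not (weather ok) — not met.
(i) = F OR F = false.
(A) ≤ 6 hrs duration — satisfied.
(B) site inspected — met.
(ii) = T OR T = true.
So (b) is not satisfied (F AND T).
(c) holds permit — fails.
So (2) is not satisfied (F OR F OR F).
Overall = T AND F = false.

No — unlawful.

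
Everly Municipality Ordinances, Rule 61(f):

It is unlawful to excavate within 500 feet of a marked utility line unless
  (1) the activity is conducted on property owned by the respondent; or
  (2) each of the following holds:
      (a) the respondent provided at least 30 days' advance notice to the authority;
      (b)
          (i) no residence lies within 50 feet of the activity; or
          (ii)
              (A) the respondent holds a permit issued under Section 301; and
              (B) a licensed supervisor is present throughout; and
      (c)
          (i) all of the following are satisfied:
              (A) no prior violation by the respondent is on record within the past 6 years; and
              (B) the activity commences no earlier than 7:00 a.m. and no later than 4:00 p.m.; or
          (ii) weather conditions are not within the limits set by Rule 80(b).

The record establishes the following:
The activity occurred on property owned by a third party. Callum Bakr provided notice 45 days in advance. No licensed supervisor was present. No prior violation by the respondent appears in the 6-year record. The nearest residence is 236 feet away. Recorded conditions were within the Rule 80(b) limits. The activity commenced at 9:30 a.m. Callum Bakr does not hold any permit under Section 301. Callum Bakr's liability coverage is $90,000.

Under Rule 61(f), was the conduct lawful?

(1) own property — fails.
(a) ≥30 days' notice — satisfied.
(i) no residence in 50 ft — met.
(A) holds permit — not satisfied.
(B) supervisor present — not satisfied.
(ii): F AND F → false.
(b): T OR F → true.
(A) no prior violation — satisfied.
(B) start within hours — satisfied.
(i) = T AND T = true.
(ii) not (weather ok) — fails.
So (c) is satisfied (T OR F).
(2): T AND T AND T → true.
Overall = F OR T = true.

Yes — lawful.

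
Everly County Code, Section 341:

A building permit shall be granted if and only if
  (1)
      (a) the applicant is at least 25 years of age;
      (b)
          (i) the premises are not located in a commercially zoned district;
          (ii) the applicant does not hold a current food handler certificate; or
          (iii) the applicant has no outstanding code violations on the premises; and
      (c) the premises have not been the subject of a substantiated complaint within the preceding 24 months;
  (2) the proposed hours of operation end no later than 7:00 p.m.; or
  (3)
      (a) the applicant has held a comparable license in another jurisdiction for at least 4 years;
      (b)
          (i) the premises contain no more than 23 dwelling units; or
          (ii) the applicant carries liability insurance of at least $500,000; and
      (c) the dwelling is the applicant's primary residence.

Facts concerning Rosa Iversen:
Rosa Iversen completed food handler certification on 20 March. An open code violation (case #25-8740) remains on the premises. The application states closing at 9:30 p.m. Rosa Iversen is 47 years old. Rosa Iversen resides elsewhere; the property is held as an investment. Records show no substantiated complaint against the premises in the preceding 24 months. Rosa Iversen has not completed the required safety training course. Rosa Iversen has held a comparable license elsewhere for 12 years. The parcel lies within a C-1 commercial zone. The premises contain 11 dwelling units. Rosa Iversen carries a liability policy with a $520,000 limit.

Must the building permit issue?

(a) age ≥ 25 — met.
(i) not (commercially zoned) — not met.
(ii) not (food handler cert.) — not met.
(iii) no code violations — not met.
So (b) is not satisfied (F OR F OR F).
(c) no complaint in 24 mo. — met.
So (1) is not satisfied (T AND F AND T).
(2) closes by 7 p.m. — not met.
(a) prior license ≥ 4 yr — holds.
(i) ≤ 23 units — satisfied.
(ii) insurance ≥ $500,000 — met.
(b) = T OR T = true.
(c) primary residence — fails.
So (3) is not satisfied (T AND T AND F).
So Overall is not satisfied (F OR F OR F).

No — denied.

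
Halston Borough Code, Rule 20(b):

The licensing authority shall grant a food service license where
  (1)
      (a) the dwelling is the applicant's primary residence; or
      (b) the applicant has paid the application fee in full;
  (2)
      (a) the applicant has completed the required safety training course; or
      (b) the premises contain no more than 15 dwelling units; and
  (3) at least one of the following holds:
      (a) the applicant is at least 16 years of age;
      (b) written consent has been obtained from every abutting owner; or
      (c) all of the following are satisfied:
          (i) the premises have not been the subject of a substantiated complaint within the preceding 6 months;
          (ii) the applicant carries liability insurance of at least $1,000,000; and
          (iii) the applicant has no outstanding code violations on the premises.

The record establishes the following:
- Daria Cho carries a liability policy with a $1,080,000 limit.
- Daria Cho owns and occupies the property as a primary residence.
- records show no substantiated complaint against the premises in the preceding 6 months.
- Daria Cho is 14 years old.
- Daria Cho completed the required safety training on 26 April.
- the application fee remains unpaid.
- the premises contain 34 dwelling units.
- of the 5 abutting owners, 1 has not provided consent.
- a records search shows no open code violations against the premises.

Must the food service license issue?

(a) primary residence — holds.
(b) fee paid — not satisfied.
(1): T OR F → true.
(a) safety training — satisfied.
(b) ≤ 15 units — fails.
(2): T OR F → true.
(a) age ≥ 16 — not met.
(b) all abutters consent — not met.
(i) no complaint in 6 mo. — holds.
(ii) insurance ≥ $1,000,000 — holds.
(iii) no code violations — holds.
(c) = T AND T AND T = true.
(3): F OR F OR T → true.
So Overall is satisfied (T AND T AND T).

Yes — granted.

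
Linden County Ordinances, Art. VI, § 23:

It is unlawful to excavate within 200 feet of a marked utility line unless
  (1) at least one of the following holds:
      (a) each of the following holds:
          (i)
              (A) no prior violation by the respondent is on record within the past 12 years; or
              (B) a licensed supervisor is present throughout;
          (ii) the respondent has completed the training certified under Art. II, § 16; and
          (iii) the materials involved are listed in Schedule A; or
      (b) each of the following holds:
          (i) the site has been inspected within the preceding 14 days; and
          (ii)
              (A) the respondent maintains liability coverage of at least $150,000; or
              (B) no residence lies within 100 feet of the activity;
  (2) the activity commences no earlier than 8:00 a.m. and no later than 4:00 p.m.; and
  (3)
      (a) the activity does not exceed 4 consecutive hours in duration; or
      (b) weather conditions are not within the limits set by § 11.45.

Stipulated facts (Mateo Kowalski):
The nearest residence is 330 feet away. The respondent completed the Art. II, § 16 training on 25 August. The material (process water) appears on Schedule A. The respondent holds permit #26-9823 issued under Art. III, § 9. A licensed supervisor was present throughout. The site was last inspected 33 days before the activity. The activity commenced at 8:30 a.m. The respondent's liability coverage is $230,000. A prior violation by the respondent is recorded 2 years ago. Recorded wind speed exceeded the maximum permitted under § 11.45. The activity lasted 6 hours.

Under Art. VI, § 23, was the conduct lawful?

Yes — lawful.

(A) no prior violation — not met.
(B) supervisor present — met.
So (i) is satisfied (F OR T).
(ii) training certified — satisfied.
(iii) Schedule A material — met.
(a) = T AND T AND T = true.
(i) site inspected — fails.
(A) coverage ≥ $150,000 — met.
(B) no residence in 100 ft — met.
(ii): T OR T → true.
(b): F AND T → false.
So (1) is satisfied (T OR F).
(2) start within hours — holds.
(a) ≤ 4 hrs duration — not satisfied.
(b) not (weather ok) — met.
So (3) is satisfied (F OR T).
So Overall is satisfied (T AND T AND T).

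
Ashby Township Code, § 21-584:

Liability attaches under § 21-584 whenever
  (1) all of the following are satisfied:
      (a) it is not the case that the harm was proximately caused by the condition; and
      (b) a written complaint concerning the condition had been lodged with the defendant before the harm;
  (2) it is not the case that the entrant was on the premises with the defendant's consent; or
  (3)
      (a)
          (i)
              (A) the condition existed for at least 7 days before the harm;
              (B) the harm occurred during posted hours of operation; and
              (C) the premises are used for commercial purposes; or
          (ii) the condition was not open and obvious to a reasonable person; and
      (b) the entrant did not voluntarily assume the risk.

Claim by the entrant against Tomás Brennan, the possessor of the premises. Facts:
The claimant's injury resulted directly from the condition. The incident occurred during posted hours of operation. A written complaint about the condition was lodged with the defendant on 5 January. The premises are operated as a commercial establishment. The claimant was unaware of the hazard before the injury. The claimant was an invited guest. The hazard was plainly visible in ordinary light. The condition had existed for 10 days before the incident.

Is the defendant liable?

Yes — liable.

(a) not (proximate cause) — not satisfied.
(b) complaint lodged — met.
(1) = F AND T = false.
(2) not (consent to enter) — not met.
(A) condition ≥7 days old — met.
(B) during posted hours — satisfied.
(C) commercial use — holds.
(i) = T AND T AND T = true.
(ii) not open/obvious — not satisfied.
So (a) is satisfied (T OR F).
(b) no assumed risk — met.
(3): T AND T → true.
So Overall is satisfied (F OR F OR T).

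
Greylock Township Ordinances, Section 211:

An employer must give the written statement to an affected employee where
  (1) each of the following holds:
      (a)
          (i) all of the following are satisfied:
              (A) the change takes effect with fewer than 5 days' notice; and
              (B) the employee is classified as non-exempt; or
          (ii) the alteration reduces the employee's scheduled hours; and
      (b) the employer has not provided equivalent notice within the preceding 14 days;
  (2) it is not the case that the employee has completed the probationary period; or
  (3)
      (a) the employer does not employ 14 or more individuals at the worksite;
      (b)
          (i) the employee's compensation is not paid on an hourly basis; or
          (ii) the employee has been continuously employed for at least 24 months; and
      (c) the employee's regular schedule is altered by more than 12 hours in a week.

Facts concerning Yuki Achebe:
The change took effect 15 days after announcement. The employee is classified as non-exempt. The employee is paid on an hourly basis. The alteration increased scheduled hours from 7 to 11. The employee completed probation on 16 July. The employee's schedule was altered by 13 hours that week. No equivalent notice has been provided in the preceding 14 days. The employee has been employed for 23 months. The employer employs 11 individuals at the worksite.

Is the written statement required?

(A) < 5 days' notice — fails.
(B) non-exempt — met.
(i): F AND T → false.
(ii) hours reduced — fails.
So (a) is not satisfied (F OR F).
(b) no recent notice — met.
So (1) is not satisfied (F AND T).
(2) not (past probation) — fails.
(a) not (≥ 14 at site) — holds.
(i) not (hourly-paid) — not met.
(ii) tenure ≥ 24 mo. — fails.
(b): F OR F → false.
(c) schedule shift > 12h — holds.
So (3) is not satisfied (T AND F AND T).
So Overall is not satisfied (F OR F OR F).

No — not required.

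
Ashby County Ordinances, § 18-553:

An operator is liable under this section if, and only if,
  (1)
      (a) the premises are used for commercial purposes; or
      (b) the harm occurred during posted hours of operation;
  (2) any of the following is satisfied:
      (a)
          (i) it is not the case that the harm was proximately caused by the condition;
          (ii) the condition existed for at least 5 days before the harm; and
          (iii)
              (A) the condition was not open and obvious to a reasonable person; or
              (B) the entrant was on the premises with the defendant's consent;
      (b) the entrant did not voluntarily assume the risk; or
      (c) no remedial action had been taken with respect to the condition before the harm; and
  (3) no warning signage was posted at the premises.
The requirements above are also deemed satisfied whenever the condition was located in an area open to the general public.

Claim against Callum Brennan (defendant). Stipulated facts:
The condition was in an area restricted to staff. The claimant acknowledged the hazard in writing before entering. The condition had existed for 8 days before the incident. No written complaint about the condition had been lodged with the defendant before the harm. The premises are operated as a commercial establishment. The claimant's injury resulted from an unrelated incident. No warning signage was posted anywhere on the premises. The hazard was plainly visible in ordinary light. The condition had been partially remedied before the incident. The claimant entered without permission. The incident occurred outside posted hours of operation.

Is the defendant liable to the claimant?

(a) commercial use — holds.
(b) during posted hours — fails.
(1) = T OR F = true.
(i) not (proximate cause) — holds.
(ii) condition ≥5 days old — holds.
(A) not open/obvious — not met.
(B) consent to enter — fails.
(iii) = F OR F = false.
(a): T AND T AND F → false.
(b) no assumed risk — fails.
(c) no remedial action — not satisfied.
(2) = F OR F OR F = false.
(3) no signage posted — holds.
Overall = T AND F AND T = false.
Exception (public area) — not satisfied.
Result: main false OR exception false → false.

No — not liable.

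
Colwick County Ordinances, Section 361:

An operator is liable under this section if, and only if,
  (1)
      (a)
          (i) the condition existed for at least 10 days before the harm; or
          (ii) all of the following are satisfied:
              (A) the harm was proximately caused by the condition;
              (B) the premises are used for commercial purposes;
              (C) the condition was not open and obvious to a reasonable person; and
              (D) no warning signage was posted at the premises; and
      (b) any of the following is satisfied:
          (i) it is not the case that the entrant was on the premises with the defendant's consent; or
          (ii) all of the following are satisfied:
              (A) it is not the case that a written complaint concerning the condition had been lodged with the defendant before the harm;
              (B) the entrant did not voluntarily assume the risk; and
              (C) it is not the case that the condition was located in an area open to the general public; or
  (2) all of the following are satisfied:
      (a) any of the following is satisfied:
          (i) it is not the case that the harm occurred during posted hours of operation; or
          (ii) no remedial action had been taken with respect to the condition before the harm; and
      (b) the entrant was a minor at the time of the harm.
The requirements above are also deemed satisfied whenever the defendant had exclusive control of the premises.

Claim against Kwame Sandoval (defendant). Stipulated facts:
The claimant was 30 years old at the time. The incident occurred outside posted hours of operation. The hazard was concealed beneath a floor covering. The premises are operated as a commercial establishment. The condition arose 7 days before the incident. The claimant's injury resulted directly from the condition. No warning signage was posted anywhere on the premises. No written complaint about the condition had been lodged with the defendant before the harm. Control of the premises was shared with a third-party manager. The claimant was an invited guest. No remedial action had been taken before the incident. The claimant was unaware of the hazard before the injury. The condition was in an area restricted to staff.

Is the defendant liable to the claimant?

(i) condition ≥10 days old — not satisfied.
(A) proximate cause — satisfied.
(B) commercial use — holds.
(C) not open/obvious — holds.
(D) no signage posted — met.
(ii): T AND T AND T AND T → true.
So (a) is satisfied (F OR T).
(i) not (consent to enter) — fails.
(A) not (complaint lodged) — holds.
(B) no assumed risk — satisfied.
(C) not (public area) — holds.
(ii) = T AND T AND T = true.
(b) = F OR T = true.
(1) = T AND T = true.
(i) not (during posted hours) — satisfied.
(ii) no remedial action — holds.
(a) = T OR T = true.
(b) entrant a minor — not satisfied.
(2): T AND F → false.
So Overall is satisfied (T OR F).
Exception (exclusive control) — not satisfied.
Result: main true OR exception false → true.

Yes — liable.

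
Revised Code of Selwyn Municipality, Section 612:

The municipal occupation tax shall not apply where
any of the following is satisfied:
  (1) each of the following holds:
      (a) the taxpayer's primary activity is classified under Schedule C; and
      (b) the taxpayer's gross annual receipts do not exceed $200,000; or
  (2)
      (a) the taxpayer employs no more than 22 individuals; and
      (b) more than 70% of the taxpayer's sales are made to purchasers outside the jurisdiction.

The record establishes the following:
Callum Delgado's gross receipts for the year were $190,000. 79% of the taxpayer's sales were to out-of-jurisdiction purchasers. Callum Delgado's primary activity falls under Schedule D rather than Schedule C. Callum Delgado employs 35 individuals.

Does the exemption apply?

No — not exempt.

(a) Schedule C activity — fails.
(b) receipts ≤ $200,000 — met.
(1) = F AND T = false.
(a) ≤ 22 employees — not met.
(b) >70% out-of-jur. sales — holds.
(2): F AND T → false.
Overall: F OR F → false.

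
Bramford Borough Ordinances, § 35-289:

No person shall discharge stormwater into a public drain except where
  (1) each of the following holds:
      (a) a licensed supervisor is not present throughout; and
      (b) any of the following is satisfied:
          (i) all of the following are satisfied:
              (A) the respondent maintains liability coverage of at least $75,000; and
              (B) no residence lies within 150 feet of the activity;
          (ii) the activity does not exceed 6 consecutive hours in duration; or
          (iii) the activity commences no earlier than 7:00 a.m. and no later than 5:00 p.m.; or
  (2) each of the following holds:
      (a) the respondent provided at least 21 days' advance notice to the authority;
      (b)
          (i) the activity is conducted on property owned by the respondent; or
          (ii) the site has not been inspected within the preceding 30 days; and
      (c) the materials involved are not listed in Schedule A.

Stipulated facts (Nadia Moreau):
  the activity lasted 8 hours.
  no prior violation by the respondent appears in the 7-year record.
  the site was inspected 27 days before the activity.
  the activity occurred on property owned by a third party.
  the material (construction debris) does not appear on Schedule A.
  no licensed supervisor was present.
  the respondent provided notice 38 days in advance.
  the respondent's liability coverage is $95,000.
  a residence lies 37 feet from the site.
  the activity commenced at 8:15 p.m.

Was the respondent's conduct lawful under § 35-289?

(a) not (supervisor present) — satisfied.
(A) coverage ≥ $75,000 — satisfied.
(B) no residence in 150 ft — fails.
So (i) is not satisfied (T AND F).
(ii) ≤ 6 hrs duration — fails.
(iii) start within hours — fails.
So (b) is not satisfied (F OR F OR F).
(1): T AND F → false.
(a) ≥21 days' notice — satisfied.
(i) own property — not met.
(ii) not (site inspected) — not satisfied.
(b) = F OR F = false.
(c) not (Schedule A material) — satisfied.
(2) = T AND F AND T = false.
Overall: F OR F → false.

No — unlawful.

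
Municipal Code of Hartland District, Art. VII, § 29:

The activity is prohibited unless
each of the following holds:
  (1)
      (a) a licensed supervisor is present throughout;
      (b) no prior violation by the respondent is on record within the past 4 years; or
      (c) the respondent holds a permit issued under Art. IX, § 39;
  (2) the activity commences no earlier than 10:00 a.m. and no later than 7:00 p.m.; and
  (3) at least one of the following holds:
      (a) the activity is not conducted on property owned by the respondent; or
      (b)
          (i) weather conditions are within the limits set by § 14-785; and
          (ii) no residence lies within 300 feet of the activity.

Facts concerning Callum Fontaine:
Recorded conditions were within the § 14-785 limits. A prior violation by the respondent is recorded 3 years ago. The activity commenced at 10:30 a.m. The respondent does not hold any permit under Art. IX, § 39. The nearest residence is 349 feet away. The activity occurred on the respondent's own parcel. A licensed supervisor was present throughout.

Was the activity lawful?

Yes — lawful.

(a) supervisor present — holds.
(b) no prior violation — not met.
(c) holds permit — not satisfied.
So (1) is satisfied (T OR F OR F).
(2) start within hours — met.
(a) not (own property) — not satisfied.
(i) weather ok — satisfied.
(ii) no residence in 300 ft — met.
(b): T AND T → true.
(3) = F OR T = true.
Overall = T AND T AND T = true.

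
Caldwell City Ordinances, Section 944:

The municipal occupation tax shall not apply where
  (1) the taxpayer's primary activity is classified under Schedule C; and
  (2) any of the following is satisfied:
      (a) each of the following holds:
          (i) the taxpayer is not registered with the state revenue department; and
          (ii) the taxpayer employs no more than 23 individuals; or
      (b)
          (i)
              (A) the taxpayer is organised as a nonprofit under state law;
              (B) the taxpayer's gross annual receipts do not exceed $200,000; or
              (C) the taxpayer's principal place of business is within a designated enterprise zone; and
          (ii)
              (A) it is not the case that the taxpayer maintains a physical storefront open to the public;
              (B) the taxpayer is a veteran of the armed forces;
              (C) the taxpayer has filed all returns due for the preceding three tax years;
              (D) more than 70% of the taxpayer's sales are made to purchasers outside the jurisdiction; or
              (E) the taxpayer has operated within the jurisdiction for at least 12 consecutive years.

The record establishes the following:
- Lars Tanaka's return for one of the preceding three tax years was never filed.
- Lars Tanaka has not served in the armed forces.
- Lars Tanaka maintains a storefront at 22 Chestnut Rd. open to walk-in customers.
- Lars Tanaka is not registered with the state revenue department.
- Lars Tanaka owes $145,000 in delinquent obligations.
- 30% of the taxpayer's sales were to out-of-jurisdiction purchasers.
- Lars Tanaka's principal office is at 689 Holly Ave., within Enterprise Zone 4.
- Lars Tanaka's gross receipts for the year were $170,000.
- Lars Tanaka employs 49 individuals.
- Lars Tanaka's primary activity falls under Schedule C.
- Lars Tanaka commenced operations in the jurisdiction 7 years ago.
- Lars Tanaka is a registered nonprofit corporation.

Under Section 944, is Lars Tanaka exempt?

(1) Schedule C activity — satisfied.
(i) not (state-registered) — satisfied.
(ii) ≤ 23 employees — not satisfied.
So (a) is not satisfied (T AND F).
(A) nonprofit — met.
(B) receipts ≤ $200,000 — holds.
(C) in enterprise zone — holds.
So (i) is satisfied (T OR T OR T).
(A) not (has storefront) — fails.
(B) veteran — not satisfied.
(C) returns current — not satisfied.
(D) >70% out-of-jur. sales — not satisfied.
(E) ≥ 12 yrs in jurisdiction — not satisfied.
So (ii) is not satisfied (F OR F OR F OR F OR F).
So (b) is not satisfied (T AND F).
So (2) is not satisfied (F OR F).
So Overall is not satisfied (T AND F).

No — not exempt.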